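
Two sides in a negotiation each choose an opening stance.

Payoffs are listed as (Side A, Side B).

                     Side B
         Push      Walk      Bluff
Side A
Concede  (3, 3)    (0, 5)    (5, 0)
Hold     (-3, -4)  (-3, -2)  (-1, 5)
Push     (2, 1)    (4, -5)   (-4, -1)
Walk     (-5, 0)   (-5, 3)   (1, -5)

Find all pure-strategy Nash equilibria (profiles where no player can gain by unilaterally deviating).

No pure-strategy Nash equilibrium.

For each strategy profile, look for a profitable unilateral deviation.
(Concede, Push): Side B can switch to Walk (3 → 5). Not NE.
(Concede, Walk): Side A can switch to Push (0 → 4). Not NE.
(Concede, Bluff): Side B can switch to Push (0 → 3). Not NE.
(Hold, Push): Side A can switch to Concede (-3 → 3). Not NE.
(Hold, Walk): Side A can switch to Concede (-3 → 0). Not NE.
(Hold, Bluff): Side A can switch to Concede (-1 → 5). Not NE.
(Push, Push): Side A can switch to Concede (2 → 3). Not NE.
(Push, Walk): Side B can switch to Push (-5 → 1). Not NE.
(Push, Bluff): Side A can switch to Concede (-4 → 5). Not NE.
(Walk, Push): Side A can switch to Concede (-5 → 3). Not NE.
(The remaining 2 profiles each have a profitable deviation by the same check.)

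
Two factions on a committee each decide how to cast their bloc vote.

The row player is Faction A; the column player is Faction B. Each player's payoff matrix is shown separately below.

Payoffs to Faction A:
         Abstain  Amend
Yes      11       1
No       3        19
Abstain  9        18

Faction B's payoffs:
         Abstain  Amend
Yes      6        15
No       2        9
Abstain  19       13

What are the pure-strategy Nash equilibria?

For each strategy profile, look for a profitable unilateral deviation.
(Yes, Abstain): Faction B can switch to Amend (6 → 15). Not NE.
(Yes, Amend): Faction A can switch to No (1 → 19). Not NE.
(No, Abstain): Faction A can switch to Yes (3 → 11). Not NE.
(No, Amend): Faction A gets 19, best alternative 18; Faction B gets 9, best alternative 2. No profitable deviation — NE.
(Abstain, Abstain): Faction A can switch to Yes (9 → 11). Not NE.
(Abstain, Amend): Faction A can switch to No (18 → 19). Not NE.

Pure NE: (No, Amend)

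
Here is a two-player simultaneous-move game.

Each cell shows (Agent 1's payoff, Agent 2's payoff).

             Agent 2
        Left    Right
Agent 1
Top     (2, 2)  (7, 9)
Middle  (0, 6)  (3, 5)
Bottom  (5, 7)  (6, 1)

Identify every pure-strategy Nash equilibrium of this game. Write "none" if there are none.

The pure Nash equilibria are (Top, Right) and (Bottom, Left).

Agent 1 against Left: payoffs 2, 0, 5 → best response Bottom.
Agent 1 against Right: payoffs 7, 3, 6 → best response Top.
Agent 2 against Top: payoffs 2, 9 → best response Right.
Agent 2 against Middle: payoffs 6, 5 → best response Left.
Agent 2 against Bottom: payoffs 7, 1 → best response Left.
Mutual best responses: (Top, Right); (Bottom, Left).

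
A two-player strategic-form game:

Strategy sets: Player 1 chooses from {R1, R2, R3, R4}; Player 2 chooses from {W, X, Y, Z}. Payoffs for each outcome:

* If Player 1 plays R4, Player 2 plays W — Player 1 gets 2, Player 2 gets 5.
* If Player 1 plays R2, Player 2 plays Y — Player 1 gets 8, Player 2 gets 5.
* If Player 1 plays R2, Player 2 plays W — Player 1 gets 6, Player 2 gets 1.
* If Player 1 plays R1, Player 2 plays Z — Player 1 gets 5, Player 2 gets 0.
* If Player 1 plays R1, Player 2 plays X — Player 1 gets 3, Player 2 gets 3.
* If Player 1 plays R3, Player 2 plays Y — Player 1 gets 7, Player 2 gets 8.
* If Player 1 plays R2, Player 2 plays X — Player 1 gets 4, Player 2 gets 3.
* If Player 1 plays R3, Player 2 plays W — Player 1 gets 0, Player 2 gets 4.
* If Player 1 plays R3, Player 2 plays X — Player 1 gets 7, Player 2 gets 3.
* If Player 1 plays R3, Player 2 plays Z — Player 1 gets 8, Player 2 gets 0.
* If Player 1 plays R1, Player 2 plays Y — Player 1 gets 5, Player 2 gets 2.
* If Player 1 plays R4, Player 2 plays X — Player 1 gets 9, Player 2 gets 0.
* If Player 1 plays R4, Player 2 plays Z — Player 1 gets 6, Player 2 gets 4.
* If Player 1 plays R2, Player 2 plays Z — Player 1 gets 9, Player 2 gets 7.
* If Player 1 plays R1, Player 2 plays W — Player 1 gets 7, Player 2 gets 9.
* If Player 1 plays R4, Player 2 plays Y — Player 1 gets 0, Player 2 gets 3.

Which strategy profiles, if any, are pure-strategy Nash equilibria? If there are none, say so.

(R1, W) and (R2, Z)

Check each profile: it is a Nash equilibrium iff no player can strictly gain by switching unilaterally.
(R1, W): Player 1 gets 7, best alternative 6; Player 2 gets 9, best alternative 3. No profitable deviation — NE.
(R1, X): Player 1 can switch to R2 (3 → 4). Not NE.
(R1, Y): Player 1 can switch to R2 (5 → 8). Not NE.
(R1, Z): Player 1 can switch to R2 (5 → 9). Not NE.
(R2, W): Player 1 can switch to R1 (6 → 7). Not NE.
(R2, X): Player 1 can switch to R3 (4 → 7). Not NE.
(R2, Y): Player 2 can switch to Z (5 → 7). Not NE.
(R2, Z): Player 1 gets 9, best alternative 8; Player 2 gets 7, best alternative 5. No profitable deviation — NE.
(R3, W): Player 1 can switch to R1 (0 → 7). Not NE.
(R3, X): Player 1 can switch to R4 (7 → 9). Not NE.
(R3, Y): Player 1 can switch to R2 (7 → 8). Not NE.
(R3, Z): Player 1 can switch to R2 (8 → 9). Not NE.
(R4, W): Player 1 can switch to R1 (2 → 7). Not NE.
(R4, X): Player 2 can switch to W (0 → 5). Not NE.
(The remaining 2 profiles each have a profitable deviation by the same check.)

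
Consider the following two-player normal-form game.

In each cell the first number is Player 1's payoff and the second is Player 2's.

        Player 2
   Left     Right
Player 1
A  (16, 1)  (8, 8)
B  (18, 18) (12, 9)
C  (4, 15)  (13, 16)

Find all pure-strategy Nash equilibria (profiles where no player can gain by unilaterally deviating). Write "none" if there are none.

For each strategy profile, look for a profitable unilateral deviation.
(A, Left): Player 1 can switch to B (16 → 18). Not NE.
(A, Right): Player 1 can switch to B (8 → 12). Not NE.
(B, Left): Player 1 gets 18, best alternative 16; Player 2 gets 18, best alternative 9. No profitable deviation — NE.
(B, Right): Player 1 can switch to C (12 → 13). Not NE.
(C, Left): Player 1 can switch to A (4 → 16). Not NE.
(C, Right): Player 1 gets 13, best alternative 12; Player 2 gets 16, best alternative 15. No profitable deviation — NE.

The pure Nash equilibria are (B, Left) and (C, Right).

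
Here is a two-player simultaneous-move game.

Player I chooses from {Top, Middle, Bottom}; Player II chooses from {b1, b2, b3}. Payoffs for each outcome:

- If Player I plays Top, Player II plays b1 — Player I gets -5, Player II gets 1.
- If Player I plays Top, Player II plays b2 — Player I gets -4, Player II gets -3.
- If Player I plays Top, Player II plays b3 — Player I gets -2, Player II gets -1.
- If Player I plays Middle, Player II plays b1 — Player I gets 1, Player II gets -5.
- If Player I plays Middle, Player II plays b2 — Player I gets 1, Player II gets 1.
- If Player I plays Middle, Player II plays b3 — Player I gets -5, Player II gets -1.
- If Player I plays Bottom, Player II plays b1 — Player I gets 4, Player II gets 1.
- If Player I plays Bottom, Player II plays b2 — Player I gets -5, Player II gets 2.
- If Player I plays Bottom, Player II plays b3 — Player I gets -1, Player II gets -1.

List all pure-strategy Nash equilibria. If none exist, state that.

Player I against b1: payoffs -5, 1, 4 → best response Bottom.
Player I against b2: payoffs -4, 1, -5 → best response Middle.
Player I against b3: payoffs -2, -5, -1 → best response Bottom.
Player II against Top: payoffs 1, -3, -1 → best response b1.
Player II against Middle: payoffs -5, 1, -1 → best response b2.
Player II against Bottom: payoffs 1, 2, -1 → best response b2.
Mutual best responses: (Middle, b2).

The unique pure-strategy Nash equilibrium is (Middle, b2).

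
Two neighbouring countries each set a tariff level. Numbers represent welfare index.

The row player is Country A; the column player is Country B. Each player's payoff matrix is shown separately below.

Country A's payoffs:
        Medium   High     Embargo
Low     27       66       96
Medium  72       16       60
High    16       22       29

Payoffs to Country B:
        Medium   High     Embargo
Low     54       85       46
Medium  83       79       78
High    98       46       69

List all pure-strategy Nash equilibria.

(Low, Medium): Country A can switch to Medium (27 → 72). Not NE.
(Low, High): Country A gets 66, best alternative 22; Country B gets 85, best alternative 54. No profitable deviation — NE.
(Low, Embargo): Country B can switch to Medium (46 → 54). Not NE.
(Medium, Medium): Country A gets 72, best alternative 27; Country B gets 83, best alternative 79. No profitable deviation — NE.
(Medium, High): Country A can switch to Low (16 → 66). Not NE.
(Medium, Embargo): Country A can switch to Low (60 → 96). Not NE.
(High, Medium): Country A can switch to Low (16 → 27). Not NE.
(High, High): Country A can switch to Low (22 → 66). Not NE.
(High, Embargo): Country A can switch to Low (29 → 96). Not NE.

Pure-strategy Nash equilibria: (Low, High); (Medium, Medium)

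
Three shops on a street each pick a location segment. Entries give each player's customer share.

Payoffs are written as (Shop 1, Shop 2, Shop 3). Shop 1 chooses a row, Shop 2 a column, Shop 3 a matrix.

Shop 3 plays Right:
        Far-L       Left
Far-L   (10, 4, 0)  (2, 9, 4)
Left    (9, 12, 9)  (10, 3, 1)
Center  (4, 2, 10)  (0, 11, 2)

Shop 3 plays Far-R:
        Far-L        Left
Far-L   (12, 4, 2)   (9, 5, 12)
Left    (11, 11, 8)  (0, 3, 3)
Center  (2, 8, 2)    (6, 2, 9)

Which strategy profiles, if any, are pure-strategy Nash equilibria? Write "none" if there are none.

(Far-L, Far-L, Right): Shop 2 can switch to Left (4 → 9). Not NE.
(Far-L, Far-L, Far-R): Shop 2 can switch to Left (4 → 5). Not NE.
(Far-L, Left, Right): Shop 1 can switch to Left (2 → 10). Not NE.
(Far-L, Left, Far-R): Shop 1 gets 9, best alternative 6; Shop 2 gets 5, best alternative 4; Shop 3 gets 12, best alternative 4. No profitable deviation — NE.
(Left, Far-L, Right): Shop 1 can switch to Far-L (9 → 10). Not NE.
(Left, Far-L, Far-R): Shop 1 can switch to Far-L (11 → 12). Not NE.
(Left, Left, Right): Shop 2 can switch to Far-L (3 → 12). Not NE.
(Left, Left, Far-R): Shop 1 can switch to Far-L (0 → 9). Not NE.
(Center, Far-L, Right): Shop 1 can switch to Far-L (4 → 10). Not NE.
(Center, Far-L, Far-R): Shop 1 can switch to Far-L (2 → 12). Not NE.
(Center, Left, Right): Shop 1 can switch to Far-L (0 → 2). Not NE.
(Center, Left, Far-R): Shop 1 can switch to Far-L (6 → 9). Not NE.

The unique pure-strategy Nash equilibrium is (Far-L, Left, Far-R).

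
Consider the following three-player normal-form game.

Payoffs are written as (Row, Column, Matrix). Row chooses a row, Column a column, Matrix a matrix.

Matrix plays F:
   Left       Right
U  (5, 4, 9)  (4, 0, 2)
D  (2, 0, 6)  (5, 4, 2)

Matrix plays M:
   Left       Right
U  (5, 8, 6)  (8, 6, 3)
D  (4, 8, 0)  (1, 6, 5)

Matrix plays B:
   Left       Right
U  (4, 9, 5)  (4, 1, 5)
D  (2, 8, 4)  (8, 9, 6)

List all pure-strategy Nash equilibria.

For each player, find the best response to each opponent profile; mutual best responses are the pure NE.
Row against (Left, F): payoffs 5, 2 → best response U.
Row against (Left, M): payoffs 5, 4 → best response U.
Row against (Left, B): payoffs 4, 2 → best response U.
Row against (Right, F): payoffs 4, 5 → best response D.
Row against (Right, M): payoffs 8, 1 → best response U.
Row against (Right, B): payoffs 4, 8 → best response D.
Column against (U, F): payoffs 4, 0 → best response Left.
Column against (U, M): payoffs 8, 6 → best response Left.
Column against (U, B): payoffs 9, 1 → best response Left.
Column against (D, F): payoffs 0, 4 → best response Right.
Column against (D, M): payoffs 8, 6 → best response Left.
Column against (D, B): payoffs 8, 9 → best response Right.
Matrix against (U, Left): payoffs 9, 6, 5 → best response F.
Matrix against (U, Right): payoffs 2, 3, 5 → best response B.
Matrix against (D, Left): payoffs 6, 0, 4 → best response F.
Matrix against (D, Right): payoffs 2, 5, 6 → best response B.
Mutual best responses: (U, Left, F); (D, Right, B).

(U, Left, F) and (D, Right, B)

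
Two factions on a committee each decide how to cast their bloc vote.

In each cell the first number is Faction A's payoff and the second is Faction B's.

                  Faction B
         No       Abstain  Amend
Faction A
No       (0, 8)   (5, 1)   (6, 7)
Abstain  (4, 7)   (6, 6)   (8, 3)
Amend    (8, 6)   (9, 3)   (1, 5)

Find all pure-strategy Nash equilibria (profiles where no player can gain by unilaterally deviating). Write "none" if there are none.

The unique pure-strategy Nash equilibrium is (Amend, No).

For each strategy profile, look for a profitable unilateral deviation.
(No, No): Faction A can switch to Abstain (0 → 4). Not NE.
(No, Abstain): Faction A can switch to Abstain (5 → 6). Not NE.
(No, Amend): Faction A can switch to Abstain (6 → 8). Not NE.
(Abstain, No): Faction A can switch to Amend (4 → 8). Not NE.
(Abstain, Abstain): Faction A can switch to Amend (6 → 9). Not NE.
(Abstain, Amend): Faction B can switch to No (3 → 7). Not NE.
(Amend, No): Faction A gets 8, best alternative 4; Faction B gets 6, best alternative 5. No profitable deviation — NE.
(Amend, Abstain): Faction B can switch to No (3 → 6). Not NE.
(Amend, Amend): Faction A can switch to No (1 → 6). Not NE.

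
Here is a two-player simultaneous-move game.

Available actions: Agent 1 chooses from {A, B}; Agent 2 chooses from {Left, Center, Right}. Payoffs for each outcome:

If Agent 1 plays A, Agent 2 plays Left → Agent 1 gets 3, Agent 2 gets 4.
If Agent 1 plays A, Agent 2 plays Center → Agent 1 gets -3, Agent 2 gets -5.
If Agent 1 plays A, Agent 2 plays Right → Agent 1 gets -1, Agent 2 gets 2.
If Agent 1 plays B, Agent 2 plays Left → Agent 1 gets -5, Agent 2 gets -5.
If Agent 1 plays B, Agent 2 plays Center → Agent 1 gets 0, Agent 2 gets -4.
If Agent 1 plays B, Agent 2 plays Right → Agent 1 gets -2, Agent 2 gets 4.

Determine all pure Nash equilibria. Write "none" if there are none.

(A, Left): Agent 1 gets 3, best alternative -5; Agent 2 gets 4, best alternative 2. No profitable deviation — NE.
(A, Center): Agent 1 can switch to B (-3 → 0). Not NE.
(A, Right): Agent 2 can switch to Left (2 → 4). Not NE.
(B, Left): Agent 1 can switch to A (-5 → 3). Not NE.
(B, Center): Agent 2 can switch to Right (-4 → 4). Not NE.
(B, Right): Agent 1 can switch to A (-2 → -1). Not NE.

The unique pure-strategy Nash equilibrium is (A, Left).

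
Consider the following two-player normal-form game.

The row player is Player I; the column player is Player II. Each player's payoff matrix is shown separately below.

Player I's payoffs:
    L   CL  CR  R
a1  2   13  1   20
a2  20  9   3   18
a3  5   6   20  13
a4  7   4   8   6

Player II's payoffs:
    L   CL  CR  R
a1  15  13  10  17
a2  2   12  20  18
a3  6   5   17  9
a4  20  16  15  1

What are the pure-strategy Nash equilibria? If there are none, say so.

(a1, R); (a3, CR)

(a1, L): Player I can switch to a2 (2 → 20). Not NE.
(a1, CL): Player II can switch to L (13 → 15). Not NE.
(a1, CR): Player I can switch to a2 (1 → 3). Not NE.
(a1, R): Player I gets 20, best alternative 18; Player II gets 17, best alternative 15. No profitable deviation — NE.
(a2, L): Player II can switch to CL (2 → 12). Not NE.
(a2, CL): Player I can switch to a1 (9 → 13). Not NE.
(a2, CR): Player I can switch to a3 (3 → 20). Not NE.
(a2, R): Player I can switch to a1 (18 → 20). Not NE.
(a3, L): Player I can switch to a2 (5 → 20). Not NE.
(a3, CL): Player I can switch to a1 (6 → 13). Not NE.
(a3, CR): Player I gets 20, best alternative 8; Player II gets 17, best alternative 9. No profitable deviation — NE.
(a3, R): Player I can switch to a1 (13 → 20). Not NE.
(a4, L): Player I can switch to a2 (7 → 20). Not NE.
(a4, CL): Player I can switch to a1 (4 → 13). Not NE.
(The remaining 2 profiles each have a profitable deviation by the same check.)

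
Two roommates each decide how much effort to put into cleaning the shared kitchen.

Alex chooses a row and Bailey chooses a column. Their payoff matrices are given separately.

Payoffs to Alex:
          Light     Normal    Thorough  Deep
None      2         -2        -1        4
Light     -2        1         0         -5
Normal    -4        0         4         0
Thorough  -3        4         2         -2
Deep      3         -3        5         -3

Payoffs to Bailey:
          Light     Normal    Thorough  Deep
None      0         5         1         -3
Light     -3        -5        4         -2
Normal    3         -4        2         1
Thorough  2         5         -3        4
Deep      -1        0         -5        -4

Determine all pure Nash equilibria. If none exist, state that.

(None, Light): Alex can switch to Deep (2 → 3). Not NE.
(None, Normal): Alex can switch to Light (-2 → 1). Not NE.
(None, Thorough): Alex can switch to Light (-1 → 0). Not NE.
(None, Deep): Bailey can switch to Light (-3 → 0). Not NE.
(Light, Light): Alex can switch to None (-2 → 2). Not NE.
(Light, Normal): Alex can switch to Thorough (1 → 4). Not NE.
(Light, Thorough): Alex can switch to Normal (0 → 4). Not NE.
(Light, Deep): Alex can switch to None (-5 → 4). Not NE.
(Thorough, Normal): Alex gets 4, best alternative 1; Bailey gets 5, best alternative 4. No profitable deviation — NE.
(The remaining 11 profiles each have a profitable deviation by the same check.)

The unique pure-strategy Nash equilibrium is (Thorough, Normal).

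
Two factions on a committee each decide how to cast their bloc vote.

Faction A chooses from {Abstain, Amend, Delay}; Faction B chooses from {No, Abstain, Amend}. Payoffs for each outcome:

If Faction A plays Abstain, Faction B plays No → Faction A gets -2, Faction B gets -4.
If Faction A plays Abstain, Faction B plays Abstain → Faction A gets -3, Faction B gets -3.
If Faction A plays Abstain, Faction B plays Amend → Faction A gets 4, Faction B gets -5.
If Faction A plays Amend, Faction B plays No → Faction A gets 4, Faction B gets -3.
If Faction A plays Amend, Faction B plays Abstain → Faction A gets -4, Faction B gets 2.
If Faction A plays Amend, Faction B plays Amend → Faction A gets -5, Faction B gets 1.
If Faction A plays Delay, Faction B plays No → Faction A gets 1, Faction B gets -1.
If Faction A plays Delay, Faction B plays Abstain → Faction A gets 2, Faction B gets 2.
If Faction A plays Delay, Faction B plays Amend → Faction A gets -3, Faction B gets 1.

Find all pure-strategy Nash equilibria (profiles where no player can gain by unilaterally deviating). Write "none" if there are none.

(Delay, Abstain)

For each player, find the best response to each opponent profile; mutual best responses are the pure NE.
Faction A against No: payoffs -2, 4, 1 → best response Amend.
Faction A against Abstain: payoffs -3, -4, 2 → best response Delay.
Faction A against Amend: payoffs 4, -5, -3 → best response Abstain.
Faction B against Abstain: payoffs -4, -3, -5 → best response Abstain.
Faction B against Amend: payoffs -3, 2, 1 → best response Abstain.
Faction B against Delay: payoffs -1, 2, 1 → best response Abstain.
Mutual best responses: (Delay, Abstain).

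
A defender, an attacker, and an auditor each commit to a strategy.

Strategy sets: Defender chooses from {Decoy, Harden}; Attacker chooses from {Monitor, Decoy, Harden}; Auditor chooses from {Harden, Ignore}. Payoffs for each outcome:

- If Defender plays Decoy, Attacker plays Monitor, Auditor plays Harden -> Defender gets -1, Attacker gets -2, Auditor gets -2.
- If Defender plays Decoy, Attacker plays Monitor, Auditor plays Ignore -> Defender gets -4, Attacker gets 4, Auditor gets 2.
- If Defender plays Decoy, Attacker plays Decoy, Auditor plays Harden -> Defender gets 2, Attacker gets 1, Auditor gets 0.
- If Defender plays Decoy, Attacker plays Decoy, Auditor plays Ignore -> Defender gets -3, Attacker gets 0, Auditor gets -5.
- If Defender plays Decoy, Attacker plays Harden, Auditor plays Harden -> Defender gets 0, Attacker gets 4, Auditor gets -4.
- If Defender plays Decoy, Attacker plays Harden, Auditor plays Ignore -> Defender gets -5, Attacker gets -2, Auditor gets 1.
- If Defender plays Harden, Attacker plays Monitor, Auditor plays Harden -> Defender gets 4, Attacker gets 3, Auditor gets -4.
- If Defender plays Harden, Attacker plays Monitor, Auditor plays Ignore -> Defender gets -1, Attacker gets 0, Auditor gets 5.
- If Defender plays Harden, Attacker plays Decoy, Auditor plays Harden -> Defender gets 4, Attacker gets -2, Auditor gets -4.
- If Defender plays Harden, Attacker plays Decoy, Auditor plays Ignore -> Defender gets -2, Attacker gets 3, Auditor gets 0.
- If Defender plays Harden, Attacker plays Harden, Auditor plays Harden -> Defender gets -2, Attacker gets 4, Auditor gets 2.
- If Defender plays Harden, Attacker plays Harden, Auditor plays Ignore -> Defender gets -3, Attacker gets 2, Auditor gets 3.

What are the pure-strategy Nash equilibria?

Pure NE: (Harden, Decoy, Ignore)

(Decoy, Monitor, Harden): Defender can switch to Harden (-1 → 4). Not NE.
(Decoy, Monitor, Ignore): Defender can switch to Harden (-4 → -1). Not NE.
(Decoy, Decoy, Harden): Defender can switch to Harden (2 → 4). Not NE.
(Decoy, Decoy, Ignore): Defender can switch to Harden (-3 → -2). Not NE.
(Decoy, Harden, Harden): Auditor can switch to Ignore (-4 → 1). Not NE.
(Decoy, Harden, Ignore): Defender can switch to Harden (-5 → -3). Not NE.
(Harden, Monitor, Harden): Attacker can switch to Harden (3 → 4). Not NE.
(Harden, Monitor, Ignore): Attacker can switch to Decoy (0 → 3). Not NE.
(Harden, Decoy, Harden): Attacker can switch to Monitor (-2 → 3). Not NE.
(Harden, Decoy, Ignore): Defender gets -2, best alternative -3; Attacker gets 3, best alternative 2; Auditor gets 0, best alternative -4. No profitable deviation — NE.
(Harden, Harden, Harden): Defender can switch to Decoy (-2 → 0). Not NE.
(The remaining 1 profile has a profitable deviation by the same check.)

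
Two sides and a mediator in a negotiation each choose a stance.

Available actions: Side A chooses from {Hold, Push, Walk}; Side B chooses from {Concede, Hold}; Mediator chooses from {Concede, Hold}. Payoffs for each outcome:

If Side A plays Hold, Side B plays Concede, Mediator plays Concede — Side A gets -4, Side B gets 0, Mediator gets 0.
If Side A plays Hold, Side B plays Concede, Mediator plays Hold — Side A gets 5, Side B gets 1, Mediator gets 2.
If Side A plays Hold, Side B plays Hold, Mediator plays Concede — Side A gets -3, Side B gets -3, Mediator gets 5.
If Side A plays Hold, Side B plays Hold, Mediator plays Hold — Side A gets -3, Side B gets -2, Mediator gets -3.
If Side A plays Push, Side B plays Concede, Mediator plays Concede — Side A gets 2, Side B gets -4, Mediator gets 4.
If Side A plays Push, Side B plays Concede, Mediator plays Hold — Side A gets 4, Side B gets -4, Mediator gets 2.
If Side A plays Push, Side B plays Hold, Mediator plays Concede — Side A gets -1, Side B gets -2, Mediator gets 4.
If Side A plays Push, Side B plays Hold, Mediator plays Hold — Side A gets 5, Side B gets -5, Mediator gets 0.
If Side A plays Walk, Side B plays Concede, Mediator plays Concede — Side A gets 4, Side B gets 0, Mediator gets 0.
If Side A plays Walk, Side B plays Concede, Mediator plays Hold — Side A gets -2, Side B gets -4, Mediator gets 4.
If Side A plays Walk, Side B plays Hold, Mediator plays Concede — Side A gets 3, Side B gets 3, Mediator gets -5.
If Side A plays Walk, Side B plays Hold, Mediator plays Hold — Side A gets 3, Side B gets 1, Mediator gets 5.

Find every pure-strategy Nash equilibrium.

For each strategy profile, look for a profitable unilateral deviation.
(Hold, Concede, Concede): Side A can switch to Push (-4 → 2). Not NE.
(Hold, Concede, Hold): Side A gets 5, best alternative 4; Side B gets 1, best alternative -2; Mediator gets 2, best alternative 0. No profitable deviation — NE.
(Hold, Hold, Concede): Side A can switch to Push (-3 → -1). Not NE.
(Hold, Hold, Hold): Side A can switch to Push (-3 → 5). Not NE.
(Push, Concede, Concede): Side A can switch to Walk (2 → 4). Not NE.
(Push, Concede, Hold): Side A can switch to Hold (4 → 5). Not NE.
(Push, Hold, Concede): Side A can switch to Walk (-1 → 3). Not NE.
(Push, Hold, Hold): Side B can switch to Concede (-5 → -4). Not NE.
(Walk, Concede, Concede): Side B can switch to Hold (0 → 3). Not NE.
(The remaining 3 profiles each have a profitable deviation by the same check.)

Pure NE: (Hold, Concede, Hold)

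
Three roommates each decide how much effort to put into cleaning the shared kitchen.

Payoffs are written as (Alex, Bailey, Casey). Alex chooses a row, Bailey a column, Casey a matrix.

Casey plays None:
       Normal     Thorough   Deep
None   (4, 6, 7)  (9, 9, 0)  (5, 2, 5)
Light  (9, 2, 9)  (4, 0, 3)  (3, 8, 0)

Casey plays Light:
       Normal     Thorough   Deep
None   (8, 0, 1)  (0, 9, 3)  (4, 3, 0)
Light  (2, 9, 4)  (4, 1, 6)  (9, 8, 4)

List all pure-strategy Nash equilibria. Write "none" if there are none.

This game has no pure Nash equilibrium.

For each player, find the best response to each opponent profile; mutual best responses are the pure NE.
Alex against (Normal, None): payoffs 4, 9 → best response Light.
Alex against (Normal, Light): payoffs 8, 2 → best response None.
Alex against (Thorough, None): payoffs 9, 4 → best response None.
Alex against (Thorough, Light): payoffs 0, 4 → best response Light.
Alex against (Deep, None): payoffs 5, 3 → best response None.
Alex against (Deep, Light): payoffs 4, 9 → best response Light.
Bailey against (None, None): payoffs 6, 9, 2 → best response Thorough.
Bailey against (None, Light): payoffs 0, 9, 3 → best response Thorough.
Bailey against (Light, None): payoffs 2, 0, 8 → best response Deep.
Bailey against (Light, Light): payoffs 9, 1, 8 → best response Normal.
Casey against (None, Normal): payoffs 7, 1 → best response None.
Casey against (None, Thorough): payoffs 0, 3 → best response Light.
Casey against (None, Deep): payoffs 5, 0 → best response None.
Casey against (Light, Normal): payoffs 9, 4 → best response None.
Casey against (Light, Thorough): payoffs 3, 6 → best response Light.
Casey against (Light, Deep): payoffs 0, 4 → best response Light.
No profile is a mutual best response for all players.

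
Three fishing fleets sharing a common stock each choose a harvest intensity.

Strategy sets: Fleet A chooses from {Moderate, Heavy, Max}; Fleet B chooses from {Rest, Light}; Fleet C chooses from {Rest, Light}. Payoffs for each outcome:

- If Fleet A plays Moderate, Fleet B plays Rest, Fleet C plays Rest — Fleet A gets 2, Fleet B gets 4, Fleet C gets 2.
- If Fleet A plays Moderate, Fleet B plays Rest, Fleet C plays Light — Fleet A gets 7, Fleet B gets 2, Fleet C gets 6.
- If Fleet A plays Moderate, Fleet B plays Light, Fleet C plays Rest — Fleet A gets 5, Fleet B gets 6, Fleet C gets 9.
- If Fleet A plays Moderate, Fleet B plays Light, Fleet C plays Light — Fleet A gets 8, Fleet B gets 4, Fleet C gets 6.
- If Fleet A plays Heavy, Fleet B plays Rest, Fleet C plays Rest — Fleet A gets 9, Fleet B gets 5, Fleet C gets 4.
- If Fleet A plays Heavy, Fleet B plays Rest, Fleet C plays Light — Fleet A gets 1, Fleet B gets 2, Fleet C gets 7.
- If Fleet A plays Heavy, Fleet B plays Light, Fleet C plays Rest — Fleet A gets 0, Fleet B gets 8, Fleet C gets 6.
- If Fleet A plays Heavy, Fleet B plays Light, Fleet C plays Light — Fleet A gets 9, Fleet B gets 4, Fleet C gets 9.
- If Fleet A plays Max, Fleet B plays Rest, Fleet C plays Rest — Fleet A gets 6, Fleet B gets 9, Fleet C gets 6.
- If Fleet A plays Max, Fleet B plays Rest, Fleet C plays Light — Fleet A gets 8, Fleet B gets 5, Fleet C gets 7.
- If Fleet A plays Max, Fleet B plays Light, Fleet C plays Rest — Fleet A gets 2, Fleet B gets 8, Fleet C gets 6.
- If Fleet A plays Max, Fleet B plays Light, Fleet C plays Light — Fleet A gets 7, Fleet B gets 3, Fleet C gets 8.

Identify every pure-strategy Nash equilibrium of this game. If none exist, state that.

Check each profile: it is a Nash equilibrium iff no player can strictly gain by switching unilaterally.
(Moderate, Rest, Rest): Fleet A can switch to Heavy (2 → 9). Not NE.
(Moderate, Rest, Light): Fleet A can switch to Max (7 → 8). Not NE.
(Moderate, Light, Rest): Fleet A gets 5, best alternative 2; Fleet B gets 6, best alternative 4; Fleet C gets 9, best alternative 6. No profitable deviation — NE.
(Moderate, Light, Light): Fleet A can switch to Heavy (8 → 9). Not NE.
(Heavy, Rest, Rest): Fleet B can switch to Light (5 → 8). Not NE.
(Heavy, Rest, Light): Fleet A can switch to Moderate (1 → 7). Not NE.
(Heavy, Light, Rest): Fleet A can switch to Moderate (0 → 5). Not NE.
(Heavy, Light, Light): Fleet A gets 9, best alternative 8; Fleet B gets 4, best alternative 2; Fleet C gets 9, best alternative 6. No profitable deviation — NE.
(Max, Rest, Rest): Fleet A can switch to Heavy (6 → 9). Not NE.
(Max, Rest, Light): Fleet A gets 8, best alternative 7; Fleet B gets 5, best alternative 3; Fleet C gets 7, best alternative 6. No profitable deviation — NE.
(Max, Light, Rest): Fleet A can switch to Moderate (2 → 5). Not NE.
(Max, Light, Light): Fleet A can switch to Moderate (7 → 8). Not NE.

Pure-strategy Nash equilibria: (Moderate, Light, Rest) and (Heavy, Light, Light) and (Max, Rest, Light)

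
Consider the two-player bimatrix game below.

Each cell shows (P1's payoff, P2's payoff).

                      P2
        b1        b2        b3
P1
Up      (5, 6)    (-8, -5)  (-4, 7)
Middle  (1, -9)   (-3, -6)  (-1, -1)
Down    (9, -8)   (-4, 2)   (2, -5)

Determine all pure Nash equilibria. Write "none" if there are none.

none

For each strategy profile, look for a profitable unilateral deviation.
(Up, b1): P1 can switch to Down (5 → 9). Not NE.
(Up, b2): P1 can switch to Middle (-8 → -3). Not NE.
(Up, b3): P1 can switch to Middle (-4 → -1). Not NE.
(Middle, b1): P1 can switch to Up (1 → 5). Not NE.
(Middle, b2): P2 can switch to b3 (-6 → -1). Not NE.
(Middle, b3): P1 can switch to Down (-1 → 2). Not NE.
(Down, b1): P2 can switch to b2 (-8 → 2). Not NE.
(Down, b2): P1 can switch to Middle (-4 → -3). Not NE.
(The remaining 1 profile has a profitable deviation by the same check.)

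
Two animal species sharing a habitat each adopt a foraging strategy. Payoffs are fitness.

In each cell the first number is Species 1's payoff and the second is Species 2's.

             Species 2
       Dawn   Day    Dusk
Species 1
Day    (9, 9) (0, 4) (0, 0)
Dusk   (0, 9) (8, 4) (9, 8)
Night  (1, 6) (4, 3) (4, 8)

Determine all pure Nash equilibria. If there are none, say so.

The unique pure-strategy Nash equilibrium is (Day, Dawn).

Species 1 against Dawn: payoffs 9, 0, 1 → best response Day.
Species 1 against Day: payoffs 0, 8, 4 → best response Dusk.
Species 1 against Dusk: payoffs 0, 9, 4 → best response Dusk.
Species 2 against Day: payoffs 9, 4, 0 → best response Dawn.
Species 2 against Dusk: payoffs 9, 4, 8 → best response Dawn.
Species 2 against Night: payoffs 6, 3, 8 → best response Dusk.
Mutual best responses: (Day, Dawn).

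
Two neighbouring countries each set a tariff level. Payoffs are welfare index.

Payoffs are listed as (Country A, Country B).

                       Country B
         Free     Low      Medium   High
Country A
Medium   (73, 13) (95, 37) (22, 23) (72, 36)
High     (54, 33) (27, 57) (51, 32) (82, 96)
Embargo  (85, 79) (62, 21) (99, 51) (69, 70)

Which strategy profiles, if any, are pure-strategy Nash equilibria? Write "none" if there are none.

(Medium, Low) and (High, High) and (Embargo, Free)

Country A against Free: payoffs 73, 54, 85 → best response Embargo.
Country A against Low: payoffs 95, 27, 62 → best response Medium.
Country A against Medium: payoffs 22, 51, 99 → best response Embargo.
Country A against High: payoffs 72, 82, 69 → best response High.
Country B against Medium: payoffs 13, 37, 23, 36 → best response Low.
Country B against High: payoffs 33, 57, 32, 96 → best response High.
Country B against Embargo: payoffs 79, 21, 51, 70 → best response Free.
Mutual best responses: (Medium, Low); (High, High); (Embargo, Free).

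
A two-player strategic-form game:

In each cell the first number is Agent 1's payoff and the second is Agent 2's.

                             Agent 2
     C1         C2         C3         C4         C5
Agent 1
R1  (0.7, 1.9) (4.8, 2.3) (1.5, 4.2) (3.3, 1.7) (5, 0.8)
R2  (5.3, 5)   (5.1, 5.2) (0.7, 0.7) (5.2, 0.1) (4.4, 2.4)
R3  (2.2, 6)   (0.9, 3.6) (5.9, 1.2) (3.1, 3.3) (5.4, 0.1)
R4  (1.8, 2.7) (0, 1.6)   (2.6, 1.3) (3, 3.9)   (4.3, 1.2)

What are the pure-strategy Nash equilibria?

Pure NE: (R2, C2)

For each strategy profile, look for a profitable unilateral deviation.
(R1, C1): Agent 1 can switch to R2 (0.7 → 5.3). Not NE.
(R1, C2): Agent 1 can switch to R2 (4.8 → 5.1). Not NE.
(R1, C3): Agent 1 can switch to R3 (1.5 → 5.9). Not NE.
(R1, C4): Agent 1 can switch to R2 (3.3 → 5.2). Not NE.
(R1, C5): Agent 1 can switch to R3 (5 → 5.4). Not NE.
(R2, C1): Agent 2 can switch to C2 (5 → 5.2). Not NE.
(R2, C2): Agent 1 gets 5.1, best alternative 4.8; Agent 2 gets 5.2, best alternative 5. No profitable deviation — NE.
(R2, C3): Agent 1 can switch to R1 (0.7 → 1.5). Not NE.
(R2, C4): Agent 2 can switch to C1 (0.1 → 5). Not NE.
(R2, C5): Agent 1 can switch to R1 (4.4 → 5). Not NE.
(R3, C1): Agent 1 can switch to R2 (2.2 → 5.3). Not NE.
(R3, C2): Agent 1 can switch to R1 (0.9 → 4.8). Not NE.
(R3, C3): Agent 2 can switch to C1 (1.2 → 6). Not NE.
(The remaining 7 profiles each have a profitable deviation by the same check.)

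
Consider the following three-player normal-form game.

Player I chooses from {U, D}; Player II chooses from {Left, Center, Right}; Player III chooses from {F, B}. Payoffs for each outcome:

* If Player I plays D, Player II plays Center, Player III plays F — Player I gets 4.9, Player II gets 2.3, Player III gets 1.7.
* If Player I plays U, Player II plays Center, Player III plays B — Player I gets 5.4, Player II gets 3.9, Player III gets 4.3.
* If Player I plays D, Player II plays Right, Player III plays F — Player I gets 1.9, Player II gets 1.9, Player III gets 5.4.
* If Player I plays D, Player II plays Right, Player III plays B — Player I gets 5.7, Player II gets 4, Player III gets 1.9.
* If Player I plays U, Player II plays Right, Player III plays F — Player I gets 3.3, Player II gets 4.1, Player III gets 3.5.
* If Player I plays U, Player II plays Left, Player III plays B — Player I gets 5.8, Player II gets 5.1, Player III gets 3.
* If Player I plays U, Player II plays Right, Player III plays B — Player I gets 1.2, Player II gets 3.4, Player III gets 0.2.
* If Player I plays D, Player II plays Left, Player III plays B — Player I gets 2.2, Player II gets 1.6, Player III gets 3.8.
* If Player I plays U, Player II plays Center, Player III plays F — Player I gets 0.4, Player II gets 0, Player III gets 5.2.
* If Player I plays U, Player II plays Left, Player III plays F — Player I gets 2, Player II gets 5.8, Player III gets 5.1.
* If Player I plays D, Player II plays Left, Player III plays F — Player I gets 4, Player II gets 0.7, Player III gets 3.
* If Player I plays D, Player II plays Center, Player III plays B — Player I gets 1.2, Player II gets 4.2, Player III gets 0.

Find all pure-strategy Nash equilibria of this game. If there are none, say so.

Check each profile: it is a Nash equilibrium iff no player can strictly gain by switching unilaterally.
(U, Left, F): Player I can switch to D (2 → 4). Not NE.
(U, Left, B): Player III can switch to F (3 → 5.1). Not NE.
(U, Center, F): Player I can switch to D (0.4 → 4.9). Not NE.
(U, Center, B): Player II can switch to Left (3.9 → 5.1). Not NE.
(U, Right, F): Player II can switch to Left (4.1 → 5.8). Not NE.
(U, Right, B): Player I can switch to D (1.2 → 5.7). Not NE.
(D, Left, F): Player II can switch to Center (0.7 → 2.3). Not NE.
(D, Left, B): Player I can switch to U (2.2 → 5.8). Not NE.
(D, Center, F): Player I gets 4.9, best alternative 0.4; Player II gets 2.3, best alternative 1.9; Player III gets 1.7, best alternative 0. No profitable deviation — NE.
(D, Center, B): Player I can switch to U (1.2 → 5.4). Not NE.
(D, Right, F): Player I can switch to U (1.9 → 3.3). Not NE.
(The remaining 1 profile has a profitable deviation by the same check.)

(D, Center, F)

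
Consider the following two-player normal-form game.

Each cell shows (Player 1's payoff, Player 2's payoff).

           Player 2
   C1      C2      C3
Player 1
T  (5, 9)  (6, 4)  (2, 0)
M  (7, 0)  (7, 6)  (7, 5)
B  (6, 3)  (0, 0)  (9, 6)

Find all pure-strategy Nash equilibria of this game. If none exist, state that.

(T, C1): Player 1 can switch to M (5 → 7). Not NE.
(T, C2): Player 1 can switch to M (6 → 7). Not NE.
(T, C3): Player 1 can switch to M (2 → 7). Not NE.
(M, C1): Player 2 can switch to C2 (0 → 6). Not NE.
(M, C2): Player 1 gets 7, best alternative 6; Player 2 gets 6, best alternative 5. No profitable deviation — NE.
(M, C3): Player 1 can switch to B (7 → 9). Not NE.
(B, C1): Player 1 can switch to M (6 → 7). Not NE.
(B, C2): Player 1 can switch to T (0 → 6). Not NE.
(B, C3): Player 1 gets 9, best alternative 7; Player 2 gets 6, best alternative 3. No profitable deviation — NE.

The pure Nash equilibria are (M, C2), (B, C3).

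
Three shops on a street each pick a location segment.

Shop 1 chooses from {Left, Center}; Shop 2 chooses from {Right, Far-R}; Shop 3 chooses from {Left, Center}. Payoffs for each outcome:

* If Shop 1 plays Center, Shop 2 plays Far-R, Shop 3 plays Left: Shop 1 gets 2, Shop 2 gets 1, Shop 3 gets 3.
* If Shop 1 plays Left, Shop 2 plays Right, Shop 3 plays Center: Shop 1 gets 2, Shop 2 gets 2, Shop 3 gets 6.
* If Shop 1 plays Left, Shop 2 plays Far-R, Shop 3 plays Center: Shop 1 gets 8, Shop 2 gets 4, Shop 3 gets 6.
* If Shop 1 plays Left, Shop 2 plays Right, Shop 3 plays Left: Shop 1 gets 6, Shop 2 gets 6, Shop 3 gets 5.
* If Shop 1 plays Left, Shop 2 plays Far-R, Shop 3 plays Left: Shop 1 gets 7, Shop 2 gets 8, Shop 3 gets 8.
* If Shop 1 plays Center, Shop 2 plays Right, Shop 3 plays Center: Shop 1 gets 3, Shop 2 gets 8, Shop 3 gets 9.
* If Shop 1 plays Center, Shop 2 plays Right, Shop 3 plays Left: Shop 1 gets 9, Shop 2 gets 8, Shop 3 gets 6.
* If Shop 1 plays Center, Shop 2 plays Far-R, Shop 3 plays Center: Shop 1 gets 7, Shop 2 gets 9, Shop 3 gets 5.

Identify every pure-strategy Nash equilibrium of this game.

(Left, Right, Left): Shop 1 can switch to Center (6 → 9). Not NE.
(Left, Right, Center): Shop 1 can switch to Center (2 → 3). Not NE.
(Left, Far-R, Left): Shop 1 gets 7, best alternative 2; Shop 2 gets 8, best alternative 6; Shop 3 gets 8, best alternative 6. No profitable deviation — NE.
(Left, Far-R, Center): Shop 3 can switch to Left (6 → 8). Not NE.
(Center, Right, Left): Shop 3 can switch to Center (6 → 9). Not NE.
(Center, Right, Center): Shop 2 can switch to Far-R (8 → 9). Not NE.
(Center, Far-R, Left): Shop 1 can switch to Left (2 → 7). Not NE.
(The remaining 1 profile has a profitable deviation by the same check.)

The unique pure-strategy Nash equilibrium is (Left, Far-R, Left).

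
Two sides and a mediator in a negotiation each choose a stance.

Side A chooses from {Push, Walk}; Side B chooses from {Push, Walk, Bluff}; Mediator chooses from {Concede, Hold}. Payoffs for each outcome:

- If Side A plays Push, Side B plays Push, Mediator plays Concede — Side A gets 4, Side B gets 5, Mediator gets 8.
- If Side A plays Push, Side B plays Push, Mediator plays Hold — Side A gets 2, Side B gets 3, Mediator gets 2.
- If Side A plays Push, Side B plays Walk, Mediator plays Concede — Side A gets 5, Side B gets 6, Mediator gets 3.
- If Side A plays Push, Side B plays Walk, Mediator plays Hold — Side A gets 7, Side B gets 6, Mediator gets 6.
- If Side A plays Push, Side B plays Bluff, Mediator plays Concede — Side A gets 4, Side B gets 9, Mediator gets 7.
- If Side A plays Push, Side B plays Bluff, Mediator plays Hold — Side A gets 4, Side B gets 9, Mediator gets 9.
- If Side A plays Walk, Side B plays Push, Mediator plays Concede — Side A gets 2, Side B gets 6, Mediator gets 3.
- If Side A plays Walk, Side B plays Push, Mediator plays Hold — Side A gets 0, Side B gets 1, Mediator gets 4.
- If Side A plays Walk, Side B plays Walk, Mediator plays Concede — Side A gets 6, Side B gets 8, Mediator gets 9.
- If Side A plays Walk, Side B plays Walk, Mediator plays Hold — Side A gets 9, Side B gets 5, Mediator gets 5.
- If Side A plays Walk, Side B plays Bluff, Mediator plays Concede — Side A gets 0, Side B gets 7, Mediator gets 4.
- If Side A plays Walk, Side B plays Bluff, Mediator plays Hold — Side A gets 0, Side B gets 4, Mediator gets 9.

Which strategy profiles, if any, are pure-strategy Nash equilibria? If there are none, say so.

(Push, Bluff, Hold) and (Walk, Walk, Concede)

For each strategy profile, look for a profitable unilateral deviation.
(Push, Push, Concede): Side B can switch to Walk (5 → 6). Not NE.
(Push, Push, Hold): Side B can switch to Walk (3 → 6). Not NE.
(Push, Walk, Concede): Side A can switch to Walk (5 → 6). Not NE.
(Push, Walk, Hold): Side A can switch to Walk (7 → 9). Not NE.
(Push, Bluff, Concede): Mediator can switch to Hold (7 → 9). Not NE.
(Push, Bluff, Hold): Side A gets 4, best alternative 0; Side B gets 9, best alternative 6; Mediator gets 9, best alternative 7. No profitable deviation — NE.
(Walk, Push, Concede): Side A can switch to Push (2 → 4). Not NE.
(Walk, Walk, Concede): Side A gets 6, best alternative 5; Side B gets 8, best alternative 7; Mediator gets 9, best alternative 5. No profitable deviation — NE.
(The remaining 4 profiles each have a profitable deviation by the same check.)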